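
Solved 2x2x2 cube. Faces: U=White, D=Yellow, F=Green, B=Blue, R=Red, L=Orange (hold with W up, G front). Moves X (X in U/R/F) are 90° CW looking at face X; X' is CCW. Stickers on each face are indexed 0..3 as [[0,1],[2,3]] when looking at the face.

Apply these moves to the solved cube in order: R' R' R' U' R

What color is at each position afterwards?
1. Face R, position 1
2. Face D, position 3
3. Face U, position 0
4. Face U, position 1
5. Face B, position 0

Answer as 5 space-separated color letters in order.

Answer: G R G O W

Derivation:
After move 1 (R'): R=RRRR U=WBWB F=GWGW D=YGYG B=YBYB
After move 2 (R'): R=RRRR U=WYWY F=GBGB D=YWYW B=GBGB
After move 3 (R'): R=RRRR U=WGWG F=GYGY D=YBYB B=WBWB
After move 4 (U'): U=GGWW F=OOGY R=GYRR B=RRWB L=WBOO
After move 5 (R): R=RGRY U=GOWY F=OBGB D=YWYR B=WRGB
Query 1: R[1] = G
Query 2: D[3] = R
Query 3: U[0] = G
Query 4: U[1] = O
Query 5: B[0] = W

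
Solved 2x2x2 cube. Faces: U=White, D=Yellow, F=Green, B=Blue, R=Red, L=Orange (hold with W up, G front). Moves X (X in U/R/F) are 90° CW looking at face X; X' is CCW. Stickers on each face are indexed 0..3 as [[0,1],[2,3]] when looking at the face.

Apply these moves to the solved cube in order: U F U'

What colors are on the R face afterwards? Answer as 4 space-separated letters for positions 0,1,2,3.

Answer: G R W R

Derivation:
After move 1 (U): U=WWWW F=RRGG R=BBRR B=OOBB L=GGOO
After move 2 (F): F=GRGR U=WWOG R=WBWR D=RBYY L=GYOY
After move 3 (U'): U=WGWO F=GYGR R=GRWR B=WBBB L=OOOY
Query: R face = GRWR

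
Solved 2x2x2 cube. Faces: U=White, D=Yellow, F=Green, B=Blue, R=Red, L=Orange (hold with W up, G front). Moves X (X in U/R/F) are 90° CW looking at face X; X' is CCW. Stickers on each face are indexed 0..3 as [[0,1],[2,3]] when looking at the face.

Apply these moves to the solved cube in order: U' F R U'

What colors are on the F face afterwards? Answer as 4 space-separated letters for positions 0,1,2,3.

Answer: B Y G Y

Derivation:
After move 1 (U'): U=WWWW F=OOGG R=GGRR B=RRBB L=BBOO
After move 2 (F): F=GOGO U=WWOB R=WGWR D=RGYY L=BYOY
After move 3 (R): R=WWRG U=WOOO F=GGGY D=RBYR B=BRWB
After move 4 (U'): U=OOWO F=BYGY R=GGRG B=WWWB L=BROY
Query: F face = BYGY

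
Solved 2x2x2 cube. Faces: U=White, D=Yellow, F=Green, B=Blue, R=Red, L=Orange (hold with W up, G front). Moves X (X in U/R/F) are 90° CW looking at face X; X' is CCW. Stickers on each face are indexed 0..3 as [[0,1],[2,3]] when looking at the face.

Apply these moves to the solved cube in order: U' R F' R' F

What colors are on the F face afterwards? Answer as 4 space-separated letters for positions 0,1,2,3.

Answer: O Y R O

Derivation:
After move 1 (U'): U=WWWW F=OOGG R=GGRR B=RRBB L=BBOO
After move 2 (R): R=RGRG U=WOWG F=OYGY D=YBYR B=WRWB
After move 3 (F'): F=YYOG U=WORR R=BGYG D=BOYR L=BGOW
After move 4 (R'): R=GGBY U=WWRW F=YOOR D=BYYG B=RROB
After move 5 (F): F=OYRO U=WWWG R=RGWY D=BGYG L=BBOY
Query: F face = OYRO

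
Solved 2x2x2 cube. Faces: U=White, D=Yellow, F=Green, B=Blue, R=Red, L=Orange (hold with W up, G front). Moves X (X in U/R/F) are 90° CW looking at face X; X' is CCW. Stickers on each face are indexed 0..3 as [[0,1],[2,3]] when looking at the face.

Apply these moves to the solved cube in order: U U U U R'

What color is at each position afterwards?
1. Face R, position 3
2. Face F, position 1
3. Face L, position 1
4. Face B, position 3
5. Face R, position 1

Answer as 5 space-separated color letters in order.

After move 1 (U): U=WWWW F=RRGG R=BBRR B=OOBB L=GGOO
After move 2 (U): U=WWWW F=BBGG R=OORR B=GGBB L=RROO
After move 3 (U): U=WWWW F=OOGG R=GGRR B=RRBB L=BBOO
After move 4 (U): U=WWWW F=GGGG R=RRRR B=BBBB L=OOOO
After move 5 (R'): R=RRRR U=WBWB F=GWGW D=YGYG B=YBYB
Query 1: R[3] = R
Query 2: F[1] = W
Query 3: L[1] = O
Query 4: B[3] = B
Query 5: R[1] = R

Answer: R W O B R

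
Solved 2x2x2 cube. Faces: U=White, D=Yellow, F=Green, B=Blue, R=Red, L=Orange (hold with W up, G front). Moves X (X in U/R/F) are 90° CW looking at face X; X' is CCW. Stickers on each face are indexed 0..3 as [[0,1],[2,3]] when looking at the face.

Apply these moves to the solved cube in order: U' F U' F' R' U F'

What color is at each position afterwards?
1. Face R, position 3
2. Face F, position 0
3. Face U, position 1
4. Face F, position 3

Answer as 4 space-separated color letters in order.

Answer: R R W B

Derivation:
After move 1 (U'): U=WWWW F=OOGG R=GGRR B=RRBB L=BBOO
After move 2 (F): F=GOGO U=WWOB R=WGWR D=RGYY L=BYOY
After move 3 (U'): U=WBWO F=BYGO R=GOWR B=WGBB L=RROY
After move 4 (F'): F=YOBG U=WBGW R=GORR D=RYYY L=ROOW
After move 5 (R'): R=ORGR U=WBGW F=YBBW D=ROYG B=YGYB
After move 6 (U): U=GWWB F=ORBW R=YGGR B=ROYB L=YBOW
After move 7 (F'): F=RWOB U=GWYG R=OGRR D=BWYG L=YBOW
Query 1: R[3] = R
Query 2: F[0] = R
Query 3: U[1] = W
Query 4: F[3] = B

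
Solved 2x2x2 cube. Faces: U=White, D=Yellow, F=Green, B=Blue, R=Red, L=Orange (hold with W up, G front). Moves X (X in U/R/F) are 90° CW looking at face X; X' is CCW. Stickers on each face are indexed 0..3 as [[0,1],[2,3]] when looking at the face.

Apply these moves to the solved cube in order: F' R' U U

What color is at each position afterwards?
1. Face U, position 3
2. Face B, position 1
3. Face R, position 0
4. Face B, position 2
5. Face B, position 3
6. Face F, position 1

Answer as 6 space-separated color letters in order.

After move 1 (F'): F=GGGG U=WWRR R=YRYR D=OOYY L=OWOW
After move 2 (R'): R=RRYY U=WBRB F=GWGR D=OGYG B=YBOB
After move 3 (U): U=RWBB F=RRGR R=YBYY B=OWOB L=GWOW
After move 4 (U): U=BRBW F=YBGR R=OWYY B=GWOB L=RROW
Query 1: U[3] = W
Query 2: B[1] = W
Query 3: R[0] = O
Query 4: B[2] = O
Query 5: B[3] = B
Query 6: F[1] = B

Answer: W W O O B B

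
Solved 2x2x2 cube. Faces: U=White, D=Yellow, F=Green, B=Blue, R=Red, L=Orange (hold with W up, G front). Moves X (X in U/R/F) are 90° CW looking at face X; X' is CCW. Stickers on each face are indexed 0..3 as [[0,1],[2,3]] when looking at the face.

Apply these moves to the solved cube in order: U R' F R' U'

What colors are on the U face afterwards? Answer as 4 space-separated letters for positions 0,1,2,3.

After move 1 (U): U=WWWW F=RRGG R=BBRR B=OOBB L=GGOO
After move 2 (R'): R=BRBR U=WBWO F=RWGW D=YRYG B=YOYB
After move 3 (F): F=GRWW U=WBOG R=WROR D=BBYG L=GYOR
After move 4 (R'): R=RRWO U=WYOY F=GBWG D=BRYW B=GOBB
After move 5 (U'): U=YYWO F=GYWG R=GBWO B=RRBB L=GOOR
Query: U face = YYWO

Answer: Y Y W O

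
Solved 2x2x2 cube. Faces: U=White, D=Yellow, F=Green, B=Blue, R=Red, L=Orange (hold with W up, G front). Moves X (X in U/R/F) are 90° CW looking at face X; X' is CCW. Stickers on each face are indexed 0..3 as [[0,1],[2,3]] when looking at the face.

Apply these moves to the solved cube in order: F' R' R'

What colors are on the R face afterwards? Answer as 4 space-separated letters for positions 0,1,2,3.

Answer: R Y R Y

Derivation:
After move 1 (F'): F=GGGG U=WWRR R=YRYR D=OOYY L=OWOW
After move 2 (R'): R=RRYY U=WBRB F=GWGR D=OGYG B=YBOB
After move 3 (R'): R=RYRY U=WORY F=GBGB D=OWYR B=GBGB
Query: R face = RYRY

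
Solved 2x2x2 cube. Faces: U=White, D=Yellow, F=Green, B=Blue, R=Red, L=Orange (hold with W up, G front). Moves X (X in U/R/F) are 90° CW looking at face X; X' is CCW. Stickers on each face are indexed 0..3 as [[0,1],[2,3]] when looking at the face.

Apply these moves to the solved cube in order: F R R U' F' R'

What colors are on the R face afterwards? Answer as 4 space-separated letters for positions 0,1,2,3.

Answer: B W W R

Derivation:
After move 1 (F): F=GGGG U=WWOO R=WRWR D=RRYY L=OYOY
After move 2 (R): R=WWRR U=WGOG F=GRGY D=RBYB B=OBWB
After move 3 (R): R=RWRW U=WROY F=GBGB D=RWYO B=GBGB
After move 4 (U'): U=RYWO F=OYGB R=GBRW B=RWGB L=GBOY
After move 5 (F'): F=YBOG U=RYGR R=WBRW D=BYYO L=GOOW
After move 6 (R'): R=BWWR U=RGGR F=YYOR D=BBYG B=OWYB
Query: R face = BWWR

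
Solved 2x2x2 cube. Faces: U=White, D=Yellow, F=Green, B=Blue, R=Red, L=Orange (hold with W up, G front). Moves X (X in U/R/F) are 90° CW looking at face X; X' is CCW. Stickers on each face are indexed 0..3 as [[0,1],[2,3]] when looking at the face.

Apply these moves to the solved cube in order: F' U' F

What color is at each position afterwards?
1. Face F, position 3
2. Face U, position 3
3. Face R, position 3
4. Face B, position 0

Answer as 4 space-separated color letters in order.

After move 1 (F'): F=GGGG U=WWRR R=YRYR D=OOYY L=OWOW
After move 2 (U'): U=WRWR F=OWGG R=GGYR B=YRBB L=BBOW
After move 3 (F): F=GOGW U=WRWB R=WGRR D=YGYY L=BOOO
Query 1: F[3] = W
Query 2: U[3] = B
Query 3: R[3] = R
Query 4: B[0] = Y

Answer: W B R Y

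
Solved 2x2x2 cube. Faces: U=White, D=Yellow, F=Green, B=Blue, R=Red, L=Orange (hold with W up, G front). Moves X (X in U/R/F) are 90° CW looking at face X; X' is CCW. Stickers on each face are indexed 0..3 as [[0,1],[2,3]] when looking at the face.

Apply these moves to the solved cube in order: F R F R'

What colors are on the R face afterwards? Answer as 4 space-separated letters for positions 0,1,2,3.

After move 1 (F): F=GGGG U=WWOO R=WRWR D=RRYY L=OYOY
After move 2 (R): R=WWRR U=WGOG F=GRGY D=RBYB B=OBWB
After move 3 (F): F=GGYR U=WGYY R=OWGR D=RWYB L=OROB
After move 4 (R'): R=WROG U=WWYO F=GGYY D=RGYR B=BBWB
Query: R face = WROG

Answer: W R O G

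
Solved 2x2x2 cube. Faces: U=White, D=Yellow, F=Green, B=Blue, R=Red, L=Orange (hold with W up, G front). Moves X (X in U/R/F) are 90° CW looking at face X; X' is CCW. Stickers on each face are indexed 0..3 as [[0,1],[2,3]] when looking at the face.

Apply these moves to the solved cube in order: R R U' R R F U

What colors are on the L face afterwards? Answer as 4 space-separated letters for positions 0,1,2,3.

Answer: G O O Y

Derivation:
After move 1 (R): R=RRRR U=WGWG F=GYGY D=YBYB B=WBWB
After move 2 (R): R=RRRR U=WYWY F=GBGB D=YWYW B=GBGB
After move 3 (U'): U=YYWW F=OOGB R=GBRR B=RRGB L=GBOO
After move 4 (R): R=RGRB U=YOWB F=OWGW D=YGYR B=WRYB
After move 5 (R): R=RRBG U=YWWW F=OGGR D=YYYW B=BROB
After move 6 (F): F=GORG U=YWOB R=WRWG D=BRYW L=GYOY
After move 7 (U): U=OYBW F=WRRG R=BRWG B=GYOB L=GOOY
Query: L face = GOOY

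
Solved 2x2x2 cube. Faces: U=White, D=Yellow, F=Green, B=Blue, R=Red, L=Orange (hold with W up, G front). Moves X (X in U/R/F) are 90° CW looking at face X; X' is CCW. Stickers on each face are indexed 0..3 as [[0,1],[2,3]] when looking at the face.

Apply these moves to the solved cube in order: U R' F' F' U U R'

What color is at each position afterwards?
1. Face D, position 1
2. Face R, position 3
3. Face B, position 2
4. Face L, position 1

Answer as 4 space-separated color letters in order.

Answer: O G W R

Derivation:
After move 1 (U): U=WWWW F=RRGG R=BBRR B=OOBB L=GGOO
After move 2 (R'): R=BRBR U=WBWO F=RWGW D=YRYG B=YOYB
After move 3 (F'): F=WWRG U=WBBB R=RRYR D=GOYG L=GOOW
After move 4 (F'): F=WGWR U=WBRY R=ORGR D=OWYG L=GBOB
After move 5 (U): U=RWYB F=ORWR R=YOGR B=GBYB L=WGOB
After move 6 (U): U=YRBW F=YOWR R=GBGR B=WGYB L=OROB
After move 7 (R'): R=BRGG U=YYBW F=YRWW D=OOYR B=GGWB
Query 1: D[1] = O
Query 2: R[3] = G
Query 3: B[2] = W
Query 4: L[1] = R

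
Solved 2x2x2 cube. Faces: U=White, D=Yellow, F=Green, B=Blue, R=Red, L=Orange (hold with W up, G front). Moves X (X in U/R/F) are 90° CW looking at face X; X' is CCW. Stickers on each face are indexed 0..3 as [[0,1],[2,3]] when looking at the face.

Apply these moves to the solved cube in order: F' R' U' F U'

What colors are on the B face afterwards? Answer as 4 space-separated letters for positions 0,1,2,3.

Answer: W W O B

Derivation:
After move 1 (F'): F=GGGG U=WWRR R=YRYR D=OOYY L=OWOW
After move 2 (R'): R=RRYY U=WBRB F=GWGR D=OGYG B=YBOB
After move 3 (U'): U=BBWR F=OWGR R=GWYY B=RROB L=YBOW
After move 4 (F): F=GORW U=BBWB R=WWRY D=YGYG L=YOOG
After move 5 (U'): U=BBBW F=YORW R=GORY B=WWOB L=RROG
Query: B face = WWOB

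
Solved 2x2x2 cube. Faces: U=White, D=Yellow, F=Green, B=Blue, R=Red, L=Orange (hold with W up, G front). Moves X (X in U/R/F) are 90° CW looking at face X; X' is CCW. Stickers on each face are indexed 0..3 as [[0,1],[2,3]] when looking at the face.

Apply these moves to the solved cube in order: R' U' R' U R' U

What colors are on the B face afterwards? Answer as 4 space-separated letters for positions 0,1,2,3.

Answer: O B O B

Derivation:
After move 1 (R'): R=RRRR U=WBWB F=GWGW D=YGYG B=YBYB
After move 2 (U'): U=BBWW F=OOGW R=GWRR B=RRYB L=YBOO
After move 3 (R'): R=WRGR U=BYWR F=OBGW D=YOYW B=GRGB
After move 4 (U): U=WBRY F=WRGW R=GRGR B=YBGB L=OBOO
After move 5 (R'): R=RRGG U=WGRY F=WBGY D=YRYW B=WBOB
After move 6 (U): U=RWYG F=RRGY R=WBGG B=OBOB L=WBOO
Query: B face = OBOB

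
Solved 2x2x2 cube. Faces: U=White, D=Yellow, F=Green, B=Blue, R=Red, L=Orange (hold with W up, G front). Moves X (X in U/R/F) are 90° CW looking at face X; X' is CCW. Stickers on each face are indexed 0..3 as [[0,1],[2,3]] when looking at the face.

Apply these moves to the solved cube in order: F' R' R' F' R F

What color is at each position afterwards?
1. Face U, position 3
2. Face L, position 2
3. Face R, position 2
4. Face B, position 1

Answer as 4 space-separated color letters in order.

Answer: Y O G B

Derivation:
After move 1 (F'): F=GGGG U=WWRR R=YRYR D=OOYY L=OWOW
After move 2 (R'): R=RRYY U=WBRB F=GWGR D=OGYG B=YBOB
After move 3 (R'): R=RYRY U=WORY F=GBGB D=OWYR B=GBGB
After move 4 (F'): F=BBGG U=WORR R=WYOY D=WWYR L=OYOR
After move 5 (R): R=OWYY U=WBRG F=BWGR D=WGYG B=RBOB
After move 6 (F): F=GBRW U=WBRY R=RWGY D=YOYG L=OWOG
Query 1: U[3] = Y
Query 2: L[2] = O
Query 3: R[2] = G
Query 4: B[1] = B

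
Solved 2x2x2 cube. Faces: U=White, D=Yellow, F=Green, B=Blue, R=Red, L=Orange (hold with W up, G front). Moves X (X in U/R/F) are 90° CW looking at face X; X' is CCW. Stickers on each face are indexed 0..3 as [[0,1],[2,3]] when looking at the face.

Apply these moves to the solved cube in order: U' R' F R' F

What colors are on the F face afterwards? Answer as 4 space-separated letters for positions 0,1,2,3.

After move 1 (U'): U=WWWW F=OOGG R=GGRR B=RRBB L=BBOO
After move 2 (R'): R=GRGR U=WBWR F=OWGW D=YOYG B=YRYB
After move 3 (F): F=GOWW U=WBOB R=WRRR D=GGYG L=BYOO
After move 4 (R'): R=RRWR U=WYOY F=GBWB D=GOYW B=GRGB
After move 5 (F): F=WGBB U=WYOY R=ORYR D=WRYW L=BGOO
Query: F face = WGBB

Answer: W G B B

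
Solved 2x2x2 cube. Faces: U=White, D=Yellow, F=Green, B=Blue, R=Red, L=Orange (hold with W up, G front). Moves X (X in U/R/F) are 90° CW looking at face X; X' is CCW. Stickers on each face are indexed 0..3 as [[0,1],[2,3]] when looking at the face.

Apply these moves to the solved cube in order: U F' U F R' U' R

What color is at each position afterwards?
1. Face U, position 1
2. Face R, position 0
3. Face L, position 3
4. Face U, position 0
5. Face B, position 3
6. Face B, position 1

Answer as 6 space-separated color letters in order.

After move 1 (U): U=WWWW F=RRGG R=BBRR B=OOBB L=GGOO
After move 2 (F'): F=RGRG U=WWBR R=YBYR D=GOYY L=GWOW
After move 3 (U): U=BWRW F=YBRG R=OOYR B=GWBB L=RGOW
After move 4 (F): F=RYGB U=BWWG R=ROWR D=YOYY L=RGOO
After move 5 (R'): R=ORRW U=BBWG F=RWGG D=YYYB B=YWOB
After move 6 (U'): U=BGBW F=RGGG R=RWRW B=OROB L=YWOO
After move 7 (R): R=RRWW U=BGBG F=RYGB D=YOYO B=WRGB
Query 1: U[1] = G
Query 2: R[0] = R
Query 3: L[3] = O
Query 4: U[0] = B
Query 5: B[3] = B
Query 6: B[1] = R

Answer: G R O B B R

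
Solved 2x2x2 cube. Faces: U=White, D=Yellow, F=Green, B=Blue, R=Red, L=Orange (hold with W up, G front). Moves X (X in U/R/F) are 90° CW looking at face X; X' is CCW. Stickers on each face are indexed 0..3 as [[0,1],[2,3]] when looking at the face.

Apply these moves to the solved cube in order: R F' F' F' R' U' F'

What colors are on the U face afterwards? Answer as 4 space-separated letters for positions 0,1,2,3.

After move 1 (R): R=RRRR U=WGWG F=GYGY D=YBYB B=WBWB
After move 2 (F'): F=YYGG U=WGRR R=BRYR D=OOYB L=OGOW
After move 3 (F'): F=YGYG U=WGBY R=OROR D=GWYB L=OROR
After move 4 (F'): F=GGYY U=WGOO R=WRGR D=RRYB L=OYOB
After move 5 (R'): R=RRWG U=WWOW F=GGYO D=RGYY B=BBRB
After move 6 (U'): U=WWWO F=OYYO R=GGWG B=RRRB L=BBOB
After move 7 (F'): F=YOOY U=WWGW R=GGRG D=BBYY L=BOOW
Query: U face = WWGW

Answer: W W G W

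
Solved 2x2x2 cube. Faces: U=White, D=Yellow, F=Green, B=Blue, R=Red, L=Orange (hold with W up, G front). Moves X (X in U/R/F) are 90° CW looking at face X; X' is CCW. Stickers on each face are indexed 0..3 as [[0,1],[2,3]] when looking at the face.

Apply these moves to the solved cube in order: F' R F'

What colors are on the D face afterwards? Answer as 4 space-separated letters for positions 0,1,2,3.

After move 1 (F'): F=GGGG U=WWRR R=YRYR D=OOYY L=OWOW
After move 2 (R): R=YYRR U=WGRG F=GOGY D=OBYB B=RBWB
After move 3 (F'): F=OYGG U=WGYR R=BYOR D=WWYB L=OGOR
Query: D face = WWYB

Answer: W W Y B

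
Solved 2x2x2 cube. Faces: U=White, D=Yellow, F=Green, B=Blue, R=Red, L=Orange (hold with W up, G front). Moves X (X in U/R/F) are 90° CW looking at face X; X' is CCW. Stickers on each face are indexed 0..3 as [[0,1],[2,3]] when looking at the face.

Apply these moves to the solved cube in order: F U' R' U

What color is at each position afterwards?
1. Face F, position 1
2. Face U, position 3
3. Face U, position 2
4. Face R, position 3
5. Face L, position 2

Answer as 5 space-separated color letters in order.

Answer: R B W W O

Derivation:
After move 1 (F): F=GGGG U=WWOO R=WRWR D=RRYY L=OYOY
After move 2 (U'): U=WOWO F=OYGG R=GGWR B=WRBB L=BBOY
After move 3 (R'): R=GRGW U=WBWW F=OOGO D=RYYG B=YRRB
After move 4 (U): U=WWWB F=GRGO R=YRGW B=BBRB L=OOOY
Query 1: F[1] = R
Query 2: U[3] = B
Query 3: U[2] = W
Query 4: R[3] = W
Query 5: L[2] = O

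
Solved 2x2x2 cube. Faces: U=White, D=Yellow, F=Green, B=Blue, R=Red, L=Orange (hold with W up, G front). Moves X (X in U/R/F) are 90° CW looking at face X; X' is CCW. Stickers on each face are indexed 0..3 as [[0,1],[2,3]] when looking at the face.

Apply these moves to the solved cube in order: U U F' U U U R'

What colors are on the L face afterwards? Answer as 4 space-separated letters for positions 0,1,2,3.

Answer: G G O W

Derivation:
After move 1 (U): U=WWWW F=RRGG R=BBRR B=OOBB L=GGOO
After move 2 (U): U=WWWW F=BBGG R=OORR B=GGBB L=RROO
After move 3 (F'): F=BGBG U=WWOR R=YOYR D=ROYY L=RWOW
After move 4 (U): U=OWRW F=YOBG R=GGYR B=RWBB L=BGOW
After move 5 (U): U=ROWW F=GGBG R=RWYR B=BGBB L=YOOW
After move 6 (U): U=WRWO F=RWBG R=BGYR B=YOBB L=GGOW
After move 7 (R'): R=GRBY U=WBWY F=RRBO D=RWYG B=YOOB
Query: L face = GGOW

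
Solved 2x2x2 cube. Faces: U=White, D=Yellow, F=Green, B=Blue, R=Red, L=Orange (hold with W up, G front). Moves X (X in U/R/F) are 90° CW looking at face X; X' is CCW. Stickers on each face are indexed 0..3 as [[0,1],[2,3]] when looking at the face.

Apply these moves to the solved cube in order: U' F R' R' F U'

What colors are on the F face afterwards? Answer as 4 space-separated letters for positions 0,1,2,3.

Answer: B R R B

Derivation:
After move 1 (U'): U=WWWW F=OOGG R=GGRR B=RRBB L=BBOO
After move 2 (F): F=GOGO U=WWOB R=WGWR D=RGYY L=BYOY
After move 3 (R'): R=GRWW U=WBOR F=GWGB D=ROYO B=YRGB
After move 4 (R'): R=RWGW U=WGOY F=GBGR D=RWYB B=OROB
After move 5 (F): F=GGRB U=WGYY R=OWYW D=GRYB L=BROW
After move 6 (U'): U=GYWY F=BRRB R=GGYW B=OWOB L=OROW
Query: F face = BRRB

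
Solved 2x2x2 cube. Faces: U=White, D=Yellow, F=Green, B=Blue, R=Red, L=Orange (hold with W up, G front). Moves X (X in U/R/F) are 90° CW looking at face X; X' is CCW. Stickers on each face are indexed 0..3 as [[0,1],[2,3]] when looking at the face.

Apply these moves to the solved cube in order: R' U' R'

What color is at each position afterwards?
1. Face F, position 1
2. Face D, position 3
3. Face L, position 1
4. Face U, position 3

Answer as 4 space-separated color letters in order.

After move 1 (R'): R=RRRR U=WBWB F=GWGW D=YGYG B=YBYB
After move 2 (U'): U=BBWW F=OOGW R=GWRR B=RRYB L=YBOO
After move 3 (R'): R=WRGR U=BYWR F=OBGW D=YOYW B=GRGB
Query 1: F[1] = B
Query 2: D[3] = W
Query 3: L[1] = B
Query 4: U[3] = R

Answer: B W B R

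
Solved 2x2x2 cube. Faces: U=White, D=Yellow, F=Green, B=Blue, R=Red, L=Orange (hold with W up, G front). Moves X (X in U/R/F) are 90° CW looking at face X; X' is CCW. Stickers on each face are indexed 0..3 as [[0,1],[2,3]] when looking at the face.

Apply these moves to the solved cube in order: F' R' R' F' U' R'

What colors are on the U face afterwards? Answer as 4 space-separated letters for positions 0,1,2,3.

Answer: O G W W

Derivation:
After move 1 (F'): F=GGGG U=WWRR R=YRYR D=OOYY L=OWOW
After move 2 (R'): R=RRYY U=WBRB F=GWGR D=OGYG B=YBOB
After move 3 (R'): R=RYRY U=WORY F=GBGB D=OWYR B=GBGB
After move 4 (F'): F=BBGG U=WORR R=WYOY D=WWYR L=OYOR
After move 5 (U'): U=ORWR F=OYGG R=BBOY B=WYGB L=GBOR
After move 6 (R'): R=BYBO U=OGWW F=ORGR D=WYYG B=RYWB
Query: U face = OGWW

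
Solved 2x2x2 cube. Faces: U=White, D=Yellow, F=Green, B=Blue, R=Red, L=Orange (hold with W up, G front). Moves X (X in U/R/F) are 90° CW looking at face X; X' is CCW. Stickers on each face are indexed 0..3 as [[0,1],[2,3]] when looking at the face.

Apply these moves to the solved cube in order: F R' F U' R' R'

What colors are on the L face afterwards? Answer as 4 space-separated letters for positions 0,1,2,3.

Answer: Y B O G

Derivation:
After move 1 (F): F=GGGG U=WWOO R=WRWR D=RRYY L=OYOY
After move 2 (R'): R=RRWW U=WBOB F=GWGO D=RGYG B=YBRB
After move 3 (F): F=GGOW U=WBYY R=ORBW D=WRYG L=OROG
After move 4 (U'): U=BYWY F=OROW R=GGBW B=ORRB L=YBOG
After move 5 (R'): R=GWGB U=BRWO F=OYOY D=WRYW B=GRRB
After move 6 (R'): R=WBGG U=BRWG F=OROO D=WYYY B=WRRB
Query: L face = YBOG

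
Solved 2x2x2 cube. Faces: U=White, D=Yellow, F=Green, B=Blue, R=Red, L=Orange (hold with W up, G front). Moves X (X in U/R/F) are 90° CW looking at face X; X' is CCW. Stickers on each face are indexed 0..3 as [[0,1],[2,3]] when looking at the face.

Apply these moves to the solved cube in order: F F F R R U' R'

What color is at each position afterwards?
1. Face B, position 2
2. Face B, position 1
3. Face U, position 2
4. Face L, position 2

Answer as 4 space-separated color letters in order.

After move 1 (F): F=GGGG U=WWOO R=WRWR D=RRYY L=OYOY
After move 2 (F): F=GGGG U=WWYY R=OROR D=WWYY L=OROR
After move 3 (F): F=GGGG U=WWRR R=YRYR D=OOYY L=OWOW
After move 4 (R): R=YYRR U=WGRG F=GOGY D=OBYB B=RBWB
After move 5 (R): R=RYRY U=WORY F=GBGB D=OWYR B=GBGB
After move 6 (U'): U=OYWR F=OWGB R=GBRY B=RYGB L=GBOW
After move 7 (R'): R=BYGR U=OGWR F=OYGR D=OWYB B=RYWB
Query 1: B[2] = W
Query 2: B[1] = Y
Query 3: U[2] = W
Query 4: L[2] = O

Answer: W Y W O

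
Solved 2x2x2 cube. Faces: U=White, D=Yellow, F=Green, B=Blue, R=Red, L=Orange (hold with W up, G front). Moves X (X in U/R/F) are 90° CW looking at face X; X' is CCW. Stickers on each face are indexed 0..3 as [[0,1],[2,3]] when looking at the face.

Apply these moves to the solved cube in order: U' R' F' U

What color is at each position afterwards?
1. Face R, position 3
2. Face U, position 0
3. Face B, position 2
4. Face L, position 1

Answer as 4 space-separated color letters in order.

Answer: R G Y W

Derivation:
After move 1 (U'): U=WWWW F=OOGG R=GGRR B=RRBB L=BBOO
After move 2 (R'): R=GRGR U=WBWR F=OWGW D=YOYG B=YRYB
After move 3 (F'): F=WWOG U=WBGG R=ORYR D=BOYG L=BROW
After move 4 (U): U=GWGB F=OROG R=YRYR B=BRYB L=WWOW
Query 1: R[3] = R
Query 2: U[0] = G
Query 3: B[2] = Y
Query 4: L[1] = W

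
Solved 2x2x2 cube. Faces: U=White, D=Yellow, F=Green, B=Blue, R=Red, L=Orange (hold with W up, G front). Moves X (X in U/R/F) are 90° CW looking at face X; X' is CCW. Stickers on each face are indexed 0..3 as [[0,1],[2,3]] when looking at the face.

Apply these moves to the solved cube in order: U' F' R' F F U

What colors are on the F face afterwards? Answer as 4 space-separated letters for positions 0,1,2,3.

After move 1 (U'): U=WWWW F=OOGG R=GGRR B=RRBB L=BBOO
After move 2 (F'): F=OGOG U=WWGR R=YGYR D=BOYY L=BWOW
After move 3 (R'): R=GRYY U=WBGR F=OWOR D=BGYG B=YROB
After move 4 (F): F=OORW U=WBWW R=GRRY D=YGYG L=BBOG
After move 5 (F): F=ROWO U=WBGB R=WRWY D=RGYG L=BYOG
After move 6 (U): U=GWBB F=WRWO R=YRWY B=BYOB L=ROOG
Query: F face = WRWO

Answer: W R W O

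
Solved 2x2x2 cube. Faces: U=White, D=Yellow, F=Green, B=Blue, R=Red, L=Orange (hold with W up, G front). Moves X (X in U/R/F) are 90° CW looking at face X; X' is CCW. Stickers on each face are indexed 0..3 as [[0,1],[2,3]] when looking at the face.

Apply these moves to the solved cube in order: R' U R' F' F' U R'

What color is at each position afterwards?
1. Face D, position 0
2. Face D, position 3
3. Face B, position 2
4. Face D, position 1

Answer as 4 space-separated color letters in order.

Answer: O R B R

Derivation:
After move 1 (R'): R=RRRR U=WBWB F=GWGW D=YGYG B=YBYB
After move 2 (U): U=WWBB F=RRGW R=YBRR B=OOYB L=GWOO
After move 3 (R'): R=BRYR U=WYBO F=RWGB D=YRYW B=GOGB
After move 4 (F'): F=WBRG U=WYBY R=RRYR D=WOYW L=GOOB
After move 5 (F'): F=BGWR U=WYRY R=ORWR D=OBYW L=GYOB
After move 6 (U): U=RWYY F=ORWR R=GOWR B=GYGB L=BGOB
After move 7 (R'): R=ORGW U=RGYG F=OWWY D=ORYR B=WYBB
Query 1: D[0] = O
Query 2: D[3] = R
Query 3: B[2] = B
Query 4: D[1] = R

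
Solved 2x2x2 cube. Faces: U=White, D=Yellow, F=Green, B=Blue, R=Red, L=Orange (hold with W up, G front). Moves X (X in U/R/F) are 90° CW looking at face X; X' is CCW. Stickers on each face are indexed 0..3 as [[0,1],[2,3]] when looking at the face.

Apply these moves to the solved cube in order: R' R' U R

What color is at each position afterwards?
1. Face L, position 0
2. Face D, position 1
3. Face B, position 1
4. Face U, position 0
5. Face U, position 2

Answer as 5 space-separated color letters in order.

After move 1 (R'): R=RRRR U=WBWB F=GWGW D=YGYG B=YBYB
After move 2 (R'): R=RRRR U=WYWY F=GBGB D=YWYW B=GBGB
After move 3 (U): U=WWYY F=RRGB R=GBRR B=OOGB L=GBOO
After move 4 (R): R=RGRB U=WRYB F=RWGW D=YGYO B=YOWB
Query 1: L[0] = G
Query 2: D[1] = G
Query 3: B[1] = O
Query 4: U[0] = W
Query 5: U[2] = Y

Answer: G G O W Y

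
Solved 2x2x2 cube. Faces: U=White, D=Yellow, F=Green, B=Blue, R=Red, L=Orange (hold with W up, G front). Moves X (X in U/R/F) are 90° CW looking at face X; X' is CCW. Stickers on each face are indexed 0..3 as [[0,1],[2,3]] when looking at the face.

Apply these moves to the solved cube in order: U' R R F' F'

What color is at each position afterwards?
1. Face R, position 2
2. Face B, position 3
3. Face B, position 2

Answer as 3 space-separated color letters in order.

After move 1 (U'): U=WWWW F=OOGG R=GGRR B=RRBB L=BBOO
After move 2 (R): R=RGRG U=WOWG F=OYGY D=YBYR B=WRWB
After move 3 (R): R=RRGG U=WYWY F=OBGR D=YWYW B=GROB
After move 4 (F'): F=BROG U=WYRG R=WRYG D=BOYW L=BYOW
After move 5 (F'): F=RGBO U=WYWY R=ORBG D=YWYW L=BGOR
Query 1: R[2] = B
Query 2: B[3] = B
Query 3: B[2] = O

Answer: B B O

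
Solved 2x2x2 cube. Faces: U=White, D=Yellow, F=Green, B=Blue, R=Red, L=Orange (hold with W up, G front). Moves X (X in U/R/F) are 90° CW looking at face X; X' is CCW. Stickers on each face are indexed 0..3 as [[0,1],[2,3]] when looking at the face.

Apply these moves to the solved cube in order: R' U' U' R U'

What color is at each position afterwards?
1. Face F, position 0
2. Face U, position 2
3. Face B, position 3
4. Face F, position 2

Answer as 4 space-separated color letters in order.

After move 1 (R'): R=RRRR U=WBWB F=GWGW D=YGYG B=YBYB
After move 2 (U'): U=BBWW F=OOGW R=GWRR B=RRYB L=YBOO
After move 3 (U'): U=BWBW F=YBGW R=OORR B=GWYB L=RROO
After move 4 (R): R=RORO U=BBBW F=YGGG D=YYYG B=WWWB
After move 5 (U'): U=BWBB F=RRGG R=YGRO B=ROWB L=WWOO
Query 1: F[0] = R
Query 2: U[2] = B
Query 3: B[3] = B
Query 4: F[2] = G

Answer: R B B G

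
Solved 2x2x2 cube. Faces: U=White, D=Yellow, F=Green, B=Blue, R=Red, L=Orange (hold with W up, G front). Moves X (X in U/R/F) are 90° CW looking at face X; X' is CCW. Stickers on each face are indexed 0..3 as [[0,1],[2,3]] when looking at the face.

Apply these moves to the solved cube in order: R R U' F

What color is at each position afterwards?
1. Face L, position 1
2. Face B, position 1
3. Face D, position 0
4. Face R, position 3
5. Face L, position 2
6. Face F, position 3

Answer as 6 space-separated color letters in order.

After move 1 (R): R=RRRR U=WGWG F=GYGY D=YBYB B=WBWB
After move 2 (R): R=RRRR U=WYWY F=GBGB D=YWYW B=GBGB
After move 3 (U'): U=YYWW F=OOGB R=GBRR B=RRGB L=GBOO
After move 4 (F): F=GOBO U=YYOB R=WBWR D=RGYW L=GYOW
Query 1: L[1] = Y
Query 2: B[1] = R
Query 3: D[0] = R
Query 4: R[3] = R
Query 5: L[2] = O
Query 6: F[3] = O

Answer: Y R R R O O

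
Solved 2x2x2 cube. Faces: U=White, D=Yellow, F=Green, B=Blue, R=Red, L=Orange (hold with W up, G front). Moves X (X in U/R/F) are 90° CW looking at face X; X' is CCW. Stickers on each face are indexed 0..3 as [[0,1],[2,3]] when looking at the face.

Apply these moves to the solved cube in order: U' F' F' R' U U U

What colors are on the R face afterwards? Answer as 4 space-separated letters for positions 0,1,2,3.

After move 1 (U'): U=WWWW F=OOGG R=GGRR B=RRBB L=BBOO
After move 2 (F'): F=OGOG U=WWGR R=YGYR D=BOYY L=BWOW
After move 3 (F'): F=GGOO U=WWYY R=OGBR D=WWYY L=BROG
After move 4 (R'): R=GROB U=WBYR F=GWOY D=WGYO B=YRWB
After move 5 (U): U=YWRB F=GROY R=YROB B=BRWB L=GWOG
After move 6 (U): U=RYBW F=YROY R=BROB B=GWWB L=GROG
After move 7 (U): U=BRWY F=BROY R=GWOB B=GRWB L=YROG
Query: R face = GWOB

Answer: G W O B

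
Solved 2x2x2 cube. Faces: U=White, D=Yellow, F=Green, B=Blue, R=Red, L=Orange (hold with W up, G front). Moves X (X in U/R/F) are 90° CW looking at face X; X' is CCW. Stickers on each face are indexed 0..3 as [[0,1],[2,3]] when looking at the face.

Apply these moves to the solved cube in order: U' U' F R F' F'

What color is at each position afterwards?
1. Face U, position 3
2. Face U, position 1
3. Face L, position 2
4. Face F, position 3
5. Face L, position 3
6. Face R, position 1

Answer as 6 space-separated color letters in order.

After move 1 (U'): U=WWWW F=OOGG R=GGRR B=RRBB L=BBOO
After move 2 (U'): U=WWWW F=BBGG R=OORR B=GGBB L=RROO
After move 3 (F): F=GBGB U=WWOR R=WOWR D=ROYY L=RYOY
After move 4 (R): R=WWRO U=WBOB F=GOGY D=RBYG B=RGWB
After move 5 (F'): F=OYGG U=WBWR R=BWRO D=YYYG L=RBOO
After move 6 (F'): F=YGOG U=WBBR R=YWYO D=BOYG L=RROW
Query 1: U[3] = R
Query 2: U[1] = B
Query 3: L[2] = O
Query 4: F[3] = G
Query 5: L[3] = W
Query 6: R[1] = W

Answer: R B O G W W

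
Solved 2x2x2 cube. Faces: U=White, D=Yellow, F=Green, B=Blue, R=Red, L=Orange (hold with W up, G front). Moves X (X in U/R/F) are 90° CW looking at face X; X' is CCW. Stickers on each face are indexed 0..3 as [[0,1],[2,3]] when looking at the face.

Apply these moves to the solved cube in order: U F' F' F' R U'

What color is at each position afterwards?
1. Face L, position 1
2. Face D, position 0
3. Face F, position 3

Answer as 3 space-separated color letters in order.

After move 1 (U): U=WWWW F=RRGG R=BBRR B=OOBB L=GGOO
After move 2 (F'): F=RGRG U=WWBR R=YBYR D=GOYY L=GWOW
After move 3 (F'): F=GGRR U=WWYY R=OBGR D=WWYY L=GROB
After move 4 (F'): F=GRGR U=WWOG R=WBWR D=RBYY L=GYOY
After move 5 (R): R=WWRB U=WROR F=GBGY D=RBYO B=GOWB
After move 6 (U'): U=RRWO F=GYGY R=GBRB B=WWWB L=GOOY
Query 1: L[1] = O
Query 2: D[0] = R
Query 3: F[3] = Y

Answer: O R Y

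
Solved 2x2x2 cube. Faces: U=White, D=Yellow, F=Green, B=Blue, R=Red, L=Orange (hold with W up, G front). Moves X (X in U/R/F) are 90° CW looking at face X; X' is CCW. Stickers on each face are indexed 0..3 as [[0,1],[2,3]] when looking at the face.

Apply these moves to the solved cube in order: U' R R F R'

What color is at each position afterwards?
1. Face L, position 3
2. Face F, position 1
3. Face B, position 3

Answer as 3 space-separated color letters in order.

After move 1 (U'): U=WWWW F=OOGG R=GGRR B=RRBB L=BBOO
After move 2 (R): R=RGRG U=WOWG F=OYGY D=YBYR B=WRWB
After move 3 (R): R=RRGG U=WYWY F=OBGR D=YWYW B=GROB
After move 4 (F): F=GORB U=WYOB R=WRYG D=GRYW L=BYOW
After move 5 (R'): R=RGWY U=WOOG F=GYRB D=GOYB B=WRRB
Query 1: L[3] = W
Query 2: F[1] = Y
Query 3: B[3] = B

Answer: W Y B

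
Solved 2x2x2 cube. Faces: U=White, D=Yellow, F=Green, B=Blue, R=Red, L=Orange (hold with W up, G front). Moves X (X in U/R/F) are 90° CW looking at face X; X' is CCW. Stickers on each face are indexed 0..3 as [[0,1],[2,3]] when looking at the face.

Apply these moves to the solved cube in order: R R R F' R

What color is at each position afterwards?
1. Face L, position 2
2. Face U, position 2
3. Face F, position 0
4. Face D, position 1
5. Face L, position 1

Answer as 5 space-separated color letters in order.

After move 1 (R): R=RRRR U=WGWG F=GYGY D=YBYB B=WBWB
After move 2 (R): R=RRRR U=WYWY F=GBGB D=YWYW B=GBGB
After move 3 (R): R=RRRR U=WBWB F=GWGW D=YGYG B=YBYB
After move 4 (F'): F=WWGG U=WBRR R=GRYR D=OOYG L=OBOW
After move 5 (R): R=YGRR U=WWRG F=WOGG D=OYYY B=RBBB
Query 1: L[2] = O
Query 2: U[2] = R
Query 3: F[0] = W
Query 4: D[1] = Y
Query 5: L[1] = B

Answer: O R W Y B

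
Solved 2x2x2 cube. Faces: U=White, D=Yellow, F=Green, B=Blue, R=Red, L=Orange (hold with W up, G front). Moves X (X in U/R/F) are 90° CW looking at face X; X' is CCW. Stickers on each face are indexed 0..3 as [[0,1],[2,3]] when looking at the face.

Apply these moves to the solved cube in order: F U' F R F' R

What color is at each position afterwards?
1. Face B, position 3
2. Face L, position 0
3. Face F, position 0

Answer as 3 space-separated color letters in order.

Answer: B B G

Derivation:
After move 1 (F): F=GGGG U=WWOO R=WRWR D=RRYY L=OYOY
After move 2 (U'): U=WOWO F=OYGG R=GGWR B=WRBB L=BBOY
After move 3 (F): F=GOGY U=WOYB R=WGOR D=WGYY L=BROR
After move 4 (R): R=OWRG U=WOYY F=GGGY D=WBYW B=BROB
After move 5 (F'): F=GYGG U=WOOR R=BWWG D=RRYW L=BYOY
After move 6 (R): R=WBGW U=WYOG F=GRGW D=ROYB B=RROB
Query 1: B[3] = B
Query 2: L[0] = B
Query 3: F[0] = G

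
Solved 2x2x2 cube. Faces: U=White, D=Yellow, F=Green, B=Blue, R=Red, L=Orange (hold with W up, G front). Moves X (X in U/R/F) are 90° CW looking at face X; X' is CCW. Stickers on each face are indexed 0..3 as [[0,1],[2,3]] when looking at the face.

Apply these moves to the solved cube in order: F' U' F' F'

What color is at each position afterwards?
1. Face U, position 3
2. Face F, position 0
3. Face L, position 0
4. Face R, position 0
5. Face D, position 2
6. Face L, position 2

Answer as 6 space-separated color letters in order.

Answer: O G B W Y O

Derivation:
After move 1 (F'): F=GGGG U=WWRR R=YRYR D=OOYY L=OWOW
After move 2 (U'): U=WRWR F=OWGG R=GGYR B=YRBB L=BBOW
After move 3 (F'): F=WGOG U=WRGY R=OGOR D=BWYY L=BROW
After move 4 (F'): F=GGWO U=WROO R=WGBR D=RWYY L=BYOG
Query 1: U[3] = O
Query 2: F[0] = G
Query 3: L[0] = B
Query 4: R[0] = W
Query 5: D[2] = Y
Query 6: L[2] = O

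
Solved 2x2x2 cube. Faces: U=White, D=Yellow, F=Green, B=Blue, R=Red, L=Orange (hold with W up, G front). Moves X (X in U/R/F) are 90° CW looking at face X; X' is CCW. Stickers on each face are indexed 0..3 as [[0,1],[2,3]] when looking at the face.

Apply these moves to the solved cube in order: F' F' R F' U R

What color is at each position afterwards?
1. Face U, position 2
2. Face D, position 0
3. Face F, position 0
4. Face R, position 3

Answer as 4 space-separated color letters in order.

Answer: R R B B

Derivation:
After move 1 (F'): F=GGGG U=WWRR R=YRYR D=OOYY L=OWOW
After move 2 (F'): F=GGGG U=WWYY R=OROR D=WWYY L=OROR
After move 3 (R): R=OORR U=WGYG F=GWGY D=WBYB B=YBWB
After move 4 (F'): F=WYGG U=WGOR R=BOWR D=RRYB L=OGOY
After move 5 (U): U=OWRG F=BOGG R=YBWR B=OGWB L=WYOY
After move 6 (R): R=WYRB U=OORG F=BRGB D=RWYO B=GGWB
Query 1: U[2] = R
Query 2: D[0] = R
Query 3: F[0] = B
Query 4: R[3] = B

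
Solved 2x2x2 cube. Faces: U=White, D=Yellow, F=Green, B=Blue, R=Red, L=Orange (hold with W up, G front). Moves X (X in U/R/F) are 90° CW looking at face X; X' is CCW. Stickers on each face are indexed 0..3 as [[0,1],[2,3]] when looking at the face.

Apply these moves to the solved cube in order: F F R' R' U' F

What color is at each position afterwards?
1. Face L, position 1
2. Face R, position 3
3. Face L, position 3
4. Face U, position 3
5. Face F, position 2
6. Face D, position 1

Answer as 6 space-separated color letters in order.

Answer: W O W B B G

Derivation:
After move 1 (F): F=GGGG U=WWOO R=WRWR D=RRYY L=OYOY
After move 2 (F): F=GGGG U=WWYY R=OROR D=WWYY L=OROR
After move 3 (R'): R=RROO U=WBYB F=GWGY D=WGYG B=YBWB
After move 4 (R'): R=RORO U=WWYY F=GBGB D=WWYY B=GBGB
After move 5 (U'): U=WYWY F=ORGB R=GBRO B=ROGB L=GBOR
After move 6 (F): F=GOBR U=WYRB R=WBYO D=RGYY L=GWOW
Query 1: L[1] = W
Query 2: R[3] = O
Query 3: L[3] = W
Query 4: U[3] = B
Query 5: F[2] = B
Query 6: D[1] = G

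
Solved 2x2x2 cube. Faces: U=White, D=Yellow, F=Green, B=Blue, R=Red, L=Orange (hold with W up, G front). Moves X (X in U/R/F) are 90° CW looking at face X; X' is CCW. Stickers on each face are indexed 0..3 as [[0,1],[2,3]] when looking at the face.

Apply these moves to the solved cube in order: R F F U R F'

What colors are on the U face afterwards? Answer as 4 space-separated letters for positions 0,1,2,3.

Answer: B R O R

Derivation:
After move 1 (R): R=RRRR U=WGWG F=GYGY D=YBYB B=WBWB
After move 2 (F): F=GGYY U=WGOO R=WRGR D=RRYB L=OYOB
After move 3 (F): F=YGYG U=WGBY R=OROR D=GWYB L=OROR
After move 4 (U): U=BWYG F=ORYG R=WBOR B=ORWB L=YGOR
After move 5 (R): R=OWRB U=BRYG F=OWYB D=GWYO B=GRWB
After move 6 (F'): F=WBOY U=BROR R=WWGB D=GRYO L=YGOY
Query: U face = BROR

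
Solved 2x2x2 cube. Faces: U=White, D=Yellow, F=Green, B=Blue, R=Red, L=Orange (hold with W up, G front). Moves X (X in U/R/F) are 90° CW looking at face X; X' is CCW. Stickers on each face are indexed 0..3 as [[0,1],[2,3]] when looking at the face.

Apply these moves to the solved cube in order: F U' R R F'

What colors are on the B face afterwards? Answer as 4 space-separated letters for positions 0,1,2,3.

After move 1 (F): F=GGGG U=WWOO R=WRWR D=RRYY L=OYOY
After move 2 (U'): U=WOWO F=OYGG R=GGWR B=WRBB L=BBOY
After move 3 (R): R=WGRG U=WYWG F=ORGY D=RBYW B=OROB
After move 4 (R): R=RWGG U=WRWY F=OBGW D=ROYO B=GRYB
After move 5 (F'): F=BWOG U=WRRG R=OWRG D=BYYO L=BYOW
Query: B face = GRYB

Answer: G R Y B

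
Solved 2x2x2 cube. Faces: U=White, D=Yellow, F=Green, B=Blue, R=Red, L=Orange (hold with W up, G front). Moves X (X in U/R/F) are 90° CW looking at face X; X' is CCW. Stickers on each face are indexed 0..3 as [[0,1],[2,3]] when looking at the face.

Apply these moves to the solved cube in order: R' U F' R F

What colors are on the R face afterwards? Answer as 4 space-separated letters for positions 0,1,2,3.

After move 1 (R'): R=RRRR U=WBWB F=GWGW D=YGYG B=YBYB
After move 2 (U): U=WWBB F=RRGW R=YBRR B=OOYB L=GWOO
After move 3 (F'): F=RWRG U=WWYR R=GBYR D=WOYG L=GBOB
After move 4 (R): R=YGRB U=WWYG F=RORG D=WYYO B=ROWB
After move 5 (F): F=RRGO U=WWBB R=YGGB D=RYYO L=GWOY
Query: R face = YGGB

Answer: Y G G B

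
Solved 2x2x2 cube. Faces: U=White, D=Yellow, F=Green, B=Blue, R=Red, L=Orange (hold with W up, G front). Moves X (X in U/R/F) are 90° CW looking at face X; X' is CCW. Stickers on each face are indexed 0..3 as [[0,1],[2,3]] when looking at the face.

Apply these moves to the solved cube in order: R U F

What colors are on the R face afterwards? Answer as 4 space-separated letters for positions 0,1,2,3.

After move 1 (R): R=RRRR U=WGWG F=GYGY D=YBYB B=WBWB
After move 2 (U): U=WWGG F=RRGY R=WBRR B=OOWB L=GYOO
After move 3 (F): F=GRYR U=WWOY R=GBGR D=RWYB L=GYOB
Query: R face = GBGR

Answer: G B G R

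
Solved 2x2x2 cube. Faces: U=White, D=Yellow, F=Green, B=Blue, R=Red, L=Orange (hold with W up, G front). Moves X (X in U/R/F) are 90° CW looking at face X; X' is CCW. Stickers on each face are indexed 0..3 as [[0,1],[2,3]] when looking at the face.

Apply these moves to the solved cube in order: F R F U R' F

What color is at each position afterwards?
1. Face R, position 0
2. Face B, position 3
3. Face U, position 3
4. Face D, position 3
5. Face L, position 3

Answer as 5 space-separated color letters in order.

After move 1 (F): F=GGGG U=WWOO R=WRWR D=RRYY L=OYOY
After move 2 (R): R=WWRR U=WGOG F=GRGY D=RBYB B=OBWB
After move 3 (F): F=GGYR U=WGYY R=OWGR D=RWYB L=OROB
After move 4 (U): U=YWYG F=OWYR R=OBGR B=ORWB L=GGOB
After move 5 (R'): R=BROG U=YWYO F=OWYG D=RWYR B=BRWB
After move 6 (F): F=YOGW U=YWBG R=YROG D=OBYR L=GROW
Query 1: R[0] = Y
Query 2: B[3] = B
Query 3: U[3] = G
Query 4: D[3] = R
Query 5: L[3] = W

Answer: Y B G R W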